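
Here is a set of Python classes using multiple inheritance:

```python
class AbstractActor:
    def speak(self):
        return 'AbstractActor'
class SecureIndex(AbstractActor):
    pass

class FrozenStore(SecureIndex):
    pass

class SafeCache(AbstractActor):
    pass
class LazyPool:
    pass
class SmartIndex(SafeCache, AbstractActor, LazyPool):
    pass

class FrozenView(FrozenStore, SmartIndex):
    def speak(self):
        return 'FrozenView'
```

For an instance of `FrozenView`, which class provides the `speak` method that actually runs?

FrozenView

L[FrozenView] = FrozenView + merge(L[FrozenStore], L[SmartIndex], [FrozenStore SmartIndex])
  take FrozenStore:  [FrozenStore SecureIndex AbstractActor object] + [SmartIndex SafeCache AbstractActor LazyPool object] + [FrozenStore SmartIndex]
  take SecureIndex:  [SecureIndex AbstractActor object] + [SmartIndex SafeCache AbstractActor LazyPool object] + [SmartIndex]
  take SmartIndex:  [AbstractActor object] + [SmartIndex SafeCache AbstractActor LazyPool object] + [SmartIndex]
  take SafeCache:  [AbstractActor object] + [SafeCache AbstractActor LazyPool object]
  take AbstractActor:  [AbstractActor object] + [AbstractActor LazyPool object]
  take LazyPool:  [object] + [LazyPool object]
  take object:  [object] + [object]
MRO: FrozenView FrozenStore SecureIndex SmartIndex SafeCache AbstractActor LazyPool object
speak is defined in: AbstractActor, FrozenView. First along the MRO is FrozenView.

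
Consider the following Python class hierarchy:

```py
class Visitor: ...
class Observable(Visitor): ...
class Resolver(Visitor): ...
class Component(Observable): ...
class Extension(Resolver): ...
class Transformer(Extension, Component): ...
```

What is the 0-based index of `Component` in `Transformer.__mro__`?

3

L[Transformer] = Transformer + merge(L[Extension], L[Component], [Extension Component])
  take Extension:  [Extension Resolver Visitor object] + [Component Observable Visitor object] + [Extension Component]
  take Resolver:  [Resolver Visitor object] + [Component Observable Visitor object] + [Component]
  take Component:  [Visitor object] + [Component Observable Visitor object] + [Component]
  take Observable:  [Visitor object] + [Observable Visitor object]
  take Visitor:  [Visitor object] + [Visitor object]
  take object:  [object] + [object]
MRO: Transformer Extension Resolver Component Observable Visitor object
Component sits at index 3.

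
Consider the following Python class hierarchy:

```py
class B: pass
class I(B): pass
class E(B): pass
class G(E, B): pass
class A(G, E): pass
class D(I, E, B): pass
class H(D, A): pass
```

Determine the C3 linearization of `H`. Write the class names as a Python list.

[H, D, I, A, G, E, B, object]

L[H] = H + merge(L[D], L[A], [D A])
  take D:  [D I E B object] + [A G E B object] + [D A]
  take I:  [I E B object] + [A G E B object] + [A]
  take A:  [E B object] + [A G E B object] + [A]
  take G:  [E B object] + [G E B object]
  take E:  [E B object] + [E B object]
  take B:  [B object] + [B object]
  take object:  [object] + [object]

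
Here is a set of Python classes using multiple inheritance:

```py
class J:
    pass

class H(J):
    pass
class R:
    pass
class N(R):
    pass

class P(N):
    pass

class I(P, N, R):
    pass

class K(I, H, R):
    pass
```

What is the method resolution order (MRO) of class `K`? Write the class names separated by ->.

K -> I -> P -> N -> H -> R -> J -> object

L[K] = K + merge(L[I], L[H], L[R], [I H R])
  take I:  [I P N R object] + [H J object] + [R object] + [I H R]
  take P:  [P N R object] + [H J object] + [R object] + [H R]
  take N:  [N R object] + [H J object] + [R object] + [H R]
  take H:  [R object] + [H J object] + [R object] + [H R]
  take R:  [R object] + [J object] + [R object] + [R]
  take J:  [object] + [J object] + [object]
  take object:  [object] + [object] + [object]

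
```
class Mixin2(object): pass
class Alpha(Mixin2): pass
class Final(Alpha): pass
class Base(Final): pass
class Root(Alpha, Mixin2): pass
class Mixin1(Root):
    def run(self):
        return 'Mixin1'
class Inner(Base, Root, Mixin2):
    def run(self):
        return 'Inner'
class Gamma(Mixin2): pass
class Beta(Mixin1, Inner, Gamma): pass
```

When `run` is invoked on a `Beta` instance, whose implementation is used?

Mixin1

L[Beta] = Beta + merge(L[Mixin1], L[Inner], L[Gamma], [Mixin1 Inner Gamma])
  take Mixin1:  [Mixin1 Root Alpha Mixin2 object] + [Inner Base Final Root Alpha Mixin2 object] + [Gamma Mixin2 object] + [Mixin1 Inner Gamma]
  take Inner:  [Root Alpha Mixin2 object] + [Inner Base Final Root Alpha Mixin2 object] + [Gamma Mixin2 object] + [Inner Gamma]
  take Base:  [Root Alpha Mixin2 object] + [Base Final Root Alpha Mixin2 object] + [Gamma Mixin2 object] + [Gamma]
  take Final:  [Root Alpha Mixin2 object] + [Final Root Alpha Mixin2 object] + [Gamma Mixin2 object] + [Gamma]
  take Root:  [Root Alpha Mixin2 object] + [Root Alpha Mixin2 object] + [Gamma Mixin2 object] + [Gamma]
  take Alpha:  [Alpha Mixin2 object] + [Alpha Mixin2 object] + [Gamma Mixin2 object] + [Gamma]
  take Gamma:  [Mixin2 object] + [Mixin2 object] + [Gamma Mixin2 object] + [Gamma]
  take Mixin2:  [Mixin2 object] + [Mixin2 object] + [Mixin2 object]
  take object:  [object] + [object] + [object]
MRO: Beta Mixin1 Inner Base Final Root Alpha Gamma Mixin2 object
run is defined in: Inner, Mixin1. First along the MRO is Mixin1.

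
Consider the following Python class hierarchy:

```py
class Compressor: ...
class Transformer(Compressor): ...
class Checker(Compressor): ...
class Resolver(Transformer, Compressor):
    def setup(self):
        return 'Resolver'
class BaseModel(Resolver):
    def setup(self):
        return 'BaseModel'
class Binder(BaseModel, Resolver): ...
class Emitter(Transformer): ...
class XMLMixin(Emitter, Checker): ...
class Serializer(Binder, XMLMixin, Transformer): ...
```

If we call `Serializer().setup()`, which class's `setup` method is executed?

BaseModel

L[Serializer] = Serializer + merge(L[Binder], L[XMLMixin], L[Transformer], [Binder XMLMixin Transformer])
  take Binder:  [Binder BaseModel Resolver Transformer Compressor object] + [XMLMixin Emitter Transformer Checker Compressor object] + [Transformer Compressor object] + [Binder XMLMixin Transformer]
  take BaseModel:  [BaseModel Resolver Transformer Compressor object] + [XMLMixin Emitter Transformer Checker Compressor object] + [Transformer Compressor object] + [XMLMixin Transformer]
  take Resolver:  [Resolver Transformer Compressor object] + [XMLMixin Emitter Transformer Checker Compressor object] + [Transformer Compressor object] + [XMLMixin Transformer]
  take XMLMixin:  [Transformer Compressor object] + [XMLMixin Emitter Transformer Checker Compressor object] + [Transformer Compressor object] + [XMLMixin Transformer]
  take Emitter:  [Transformer Compressor object] + [Emitter Transformer Checker Compressor object] + [Transformer Compressor object] + [Transformer]
  take Transformer:  [Transformer Compressor object] + [Transformer Checker Compressor object] + [Transformer Compressor object] + [Transformer]
  take Checker:  [Compressor object] + [Checker Compressor object] + [Compressor object]
  take Compressor:  [Compressor object] + [Compressor object] + [Compressor object]
  take object:  [object] + [object] + [object]
MRO: Serializer Binder BaseModel Resolver XMLMixin Emitter Transformer Checker Compressor object
setup is defined in: BaseModel, Resolver. First along the MRO is BaseModel.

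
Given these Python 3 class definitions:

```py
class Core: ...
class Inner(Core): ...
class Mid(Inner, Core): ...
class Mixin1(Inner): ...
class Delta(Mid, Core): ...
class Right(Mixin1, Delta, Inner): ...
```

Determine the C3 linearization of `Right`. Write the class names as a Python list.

[Right, Mixin1, Delta, Mid, Inner, Core, object]

L[Right] = Right + merge(L[Mixin1], L[Delta], L[Inner], [Mixin1 Delta Inner])
  take Mixin1:  [Mixin1 Inner Core object] + [Delta Mid Inner Core object] + [Inner Core object] + [Mixin1 Delta Inner]
  take Delta:  [Inner Core object] + [Delta Mid Inner Core object] + [Inner Core object] + [Delta Inner]
  take Mid:  [Inner Core object] + [Mid Inner Core object] + [Inner Core object] + [Inner]
  take Inner:  [Inner Core object] + [Inner Core object] + [Inner Core object] + [Inner]
  take Core:  [Core object] + [Core object] + [Core object]
  take object:  [object] + [object] + [object]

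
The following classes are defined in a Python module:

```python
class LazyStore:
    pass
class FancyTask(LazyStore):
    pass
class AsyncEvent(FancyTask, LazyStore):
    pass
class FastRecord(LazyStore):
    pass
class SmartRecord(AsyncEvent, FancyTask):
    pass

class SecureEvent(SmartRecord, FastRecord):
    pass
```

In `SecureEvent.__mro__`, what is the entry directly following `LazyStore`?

object

L[SecureEvent] = SecureEvent + merge(L[SmartRecord], L[FastRecord], [SmartRecord FastRecord])
  take SmartRecord:  [SmartRecord AsyncEvent FancyTask LazyStore object] + [FastRecord LazyStore object] + [SmartRecord FastRecord]
  take AsyncEvent:  [AsyncEvent FancyTask LazyStore object] + [FastRecord LazyStore object] + [FastRecord]
  take FancyTask:  [FancyTask LazyStore object] + [FastRecord LazyStore object] + [FastRecord]
  take FastRecord:  [LazyStore object] + [FastRecord LazyStore object] + [FastRecord]
  take LazyStore:  [LazyStore object] + [LazyStore object]
  take object:  [object] + [object]
MRO: SecureEvent SmartRecord AsyncEvent FancyTask FastRecord LazyStore object
LazyStore is at position 5; next is object.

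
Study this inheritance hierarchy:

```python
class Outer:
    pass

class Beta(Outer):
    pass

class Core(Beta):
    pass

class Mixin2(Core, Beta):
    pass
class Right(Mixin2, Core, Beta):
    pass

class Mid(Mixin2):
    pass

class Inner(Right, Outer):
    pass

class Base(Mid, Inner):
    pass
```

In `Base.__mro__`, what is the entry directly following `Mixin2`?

Core

L[Base] = Base + merge(L[Mid], L[Inner], [Mid Inner])
  take Mid:  [Mid Mixin2 Core Beta Outer object] + [Inner Right Mixin2 Core Beta Outer object] + [Mid Inner]
  take Inner:  [Mixin2 Core Beta Outer object] + [Inner Right Mixin2 Core Beta Outer object] + [Inner]
  take Right:  [Mixin2 Core Beta Outer object] + [Right Mixin2 Core Beta Outer object]
  take Mixin2:  [Mixin2 Core Beta Outer object] + [Mixin2 Core Beta Outer object]
  take Core:  [Core Beta Outer object] + [Core Beta Outer object]
  take Beta:  [Beta Outer object] + [Beta Outer object]
  take Outer:  [Outer object] + [Outer object]
  take object:  [object] + [object]
MRO: Base Mid Inner Right Mixin2 Core Beta Outer object
Mixin2 is at position 4; next is Core.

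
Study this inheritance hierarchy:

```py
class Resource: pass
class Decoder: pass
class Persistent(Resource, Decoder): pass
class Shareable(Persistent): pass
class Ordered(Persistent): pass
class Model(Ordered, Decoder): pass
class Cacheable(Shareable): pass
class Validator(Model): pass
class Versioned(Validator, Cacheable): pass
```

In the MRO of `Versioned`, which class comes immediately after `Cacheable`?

Shareable

L[Versioned] = Versioned + merge(L[Validator], L[Cacheable], [Validator Cacheable])
  take Validator:  [Validator Model Ordered Persistent Resource Decoder object] + [Cacheable Shareable Persistent Resource Decoder object] + [Validator Cacheable]
  take Model:  [Model Ordered Persistent Resource Decoder object] + [Cacheable Shareable Persistent Resource Decoder object] + [Cacheable]
  take Ordered:  [Ordered Persistent Resource Decoder object] + [Cacheable Shareable Persistent Resource Decoder object] + [Cacheable]
  take Cacheable:  [Persistent Resource Decoder object] + [Cacheable Shareable Persistent Resource Decoder object] + [Cacheable]
  take Shareable:  [Persistent Resource Decoder object] + [Shareable Persistent Resource Decoder object]
  take Persistent:  [Persistent Resource Decoder object] + [Persistent Resource Decoder object]
  take Resource:  [Resource Decoder object] + [Resource Decoder object]
  take Decoder:  [Decoder object] + [Decoder object]
  take object:  [object] + [object]
MRO: Versioned Validator Model Ordered Cacheable Shareable Persistent Resource Decoder object
Cacheable is at position 4; next is Shareable.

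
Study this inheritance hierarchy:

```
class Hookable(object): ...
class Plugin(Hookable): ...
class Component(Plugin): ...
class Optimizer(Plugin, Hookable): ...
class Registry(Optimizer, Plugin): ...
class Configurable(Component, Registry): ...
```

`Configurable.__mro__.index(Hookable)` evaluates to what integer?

L[Configurable] = Configurable + merge(L[Component], L[Registry], [Component Registry])
  take Component:  [Component Plugin Hookable object] + [Registry Optimizer Plugin Hookable object] + [Component Registry]
  take Registry:  [Plugin Hookable object] + [Registry Optimizer Plugin Hookable object] + [Registry]
  take Optimizer:  [Plugin Hookable object] + [Optimizer Plugin Hookable object]
  take Plugin:  [Plugin Hookable object] + [Plugin Hookable object]
  take Hookable:  [Hookable object] + [Hookable object]
  take object:  [object] + [object]
MRO: Configurable Component Registry Optimizer Plugin Hookable object
Hookable sits at index 5.

5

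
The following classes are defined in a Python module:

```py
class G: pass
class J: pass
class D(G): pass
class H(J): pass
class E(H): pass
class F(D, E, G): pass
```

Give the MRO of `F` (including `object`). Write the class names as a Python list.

[F, D, E, G, H, J, object]

L[F] = F + merge(L[D], L[E], L[G], [D E G])
  take D:  [D G object] + [E H J object] + [G object] + [D E G]
  take E:  [G object] + [E H J object] + [G object] + [E G]
  take G:  [G object] + [H J object] + [G object] + [G]
  take H:  [object] + [H J object] + [object]
  take J:  [object] + [J object] + [object]
  take object:  [object] + [object] + [object]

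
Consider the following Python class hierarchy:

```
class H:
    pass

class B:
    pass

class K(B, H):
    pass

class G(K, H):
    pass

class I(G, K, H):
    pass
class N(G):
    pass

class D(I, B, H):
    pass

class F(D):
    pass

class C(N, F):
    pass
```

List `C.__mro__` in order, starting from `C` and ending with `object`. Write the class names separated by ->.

L[C] = C + merge(L[N], L[F], [N F])
  take N:  [N G K B H object] + [F D I G K B H object] + [N F]
  take F:  [G K B H object] + [F D I G K B H object] + [F]
  take D:  [G K B H object] + [D I G K B H object]
  take I:  [G K B H object] + [I G K B H object]
  take G:  [G K B H object] + [G K B H object]
  take K:  [K B H object] + [K B H object]
  take B:  [B H object] + [B H object]
  take H:  [H object] + [H object]
  take object:  [object] + [object]

C -> N -> F -> D -> I -> G -> K -> B -> H -> object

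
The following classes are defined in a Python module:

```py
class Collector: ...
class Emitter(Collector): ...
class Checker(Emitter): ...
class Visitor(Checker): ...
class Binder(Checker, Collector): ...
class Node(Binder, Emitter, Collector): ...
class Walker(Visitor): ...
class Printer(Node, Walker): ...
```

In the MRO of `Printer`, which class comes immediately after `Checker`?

Emitter

L[Printer] = Printer + merge(L[Node], L[Walker], [Node Walker])
  take Node:  [Node Binder Checker Emitter Collector object] + [Walker Visitor Checker Emitter Collector object] + [Node Walker]
  take Binder:  [Binder Checker Emitter Collector object] + [Walker Visitor Checker Emitter Collector object] + [Walker]
  take Walker:  [Checker Emitter Collector object] + [Walker Visitor Checker Emitter Collector object] + [Walker]
  take Visitor:  [Checker Emitter Collector object] + [Visitor Checker Emitter Collector object]
  take Checker:  [Checker Emitter Collector object] + [Checker Emitter Collector object]
  take Emitter:  [Emitter Collector object] + [Emitter Collector object]
  take Collector:  [Collector object] + [Collector object]
  take object:  [object] + [object]
MRO: Printer Node Binder Walker Visitor Checker Emitter Collector object
Checker is at position 5; next is Emitter.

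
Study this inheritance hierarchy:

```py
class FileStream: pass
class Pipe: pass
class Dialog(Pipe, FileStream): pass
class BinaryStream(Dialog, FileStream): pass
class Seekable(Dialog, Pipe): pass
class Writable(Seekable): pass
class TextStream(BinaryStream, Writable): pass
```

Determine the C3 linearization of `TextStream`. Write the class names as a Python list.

L[TextStream] = TextStream + merge(L[BinaryStream], L[Writable], [BinaryStream Writable])
  take BinaryStream:  [BinaryStream Dialog Pipe FileStream object] + [Writable Seekable Dialog Pipe FileStream object] + [BinaryStream Writable]
  take Writable:  [Dialog Pipe FileStream object] + [Writable Seekable Dialog Pipe FileStream object] + [Writable]
  take Seekable:  [Dialog Pipe FileStream object] + [Seekable Dialog Pipe FileStream object]
  take Dialog:  [Dialog Pipe FileStream object] + [Dialog Pipe FileStream object]
  take Pipe:  [Pipe FileStream object] + [Pipe FileStream object]
  take FileStream:  [FileStream object] + [FileStream object]
  take object:  [object] + [object]

[TextStream, BinaryStream, Writable, Seekable, Dialog, Pipe, FileStream, object]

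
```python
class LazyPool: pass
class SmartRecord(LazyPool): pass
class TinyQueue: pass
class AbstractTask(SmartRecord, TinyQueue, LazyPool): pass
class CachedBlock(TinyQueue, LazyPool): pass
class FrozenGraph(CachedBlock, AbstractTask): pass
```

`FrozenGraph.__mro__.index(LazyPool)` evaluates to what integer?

5

L[FrozenGraph] = FrozenGraph + merge(L[CachedBlock], L[AbstractTask], [CachedBlock AbstractTask])
  take CachedBlock:  [CachedBlock TinyQueue LazyPool object] + [AbstractTask SmartRecord TinyQueue LazyPool object] + [CachedBlock AbstractTask]
  take AbstractTask:  [TinyQueue LazyPool object] + [AbstractTask SmartRecord TinyQueue LazyPool object] + [AbstractTask]
  take SmartRecord:  [TinyQueue LazyPool object] + [SmartRecord TinyQueue LazyPool object]
  take TinyQueue:  [TinyQueue LazyPool object] + [TinyQueue LazyPool object]
  take LazyPool:  [LazyPool object] + [LazyPool object]
  take object:  [object] + [object]
MRO: FrozenGraph CachedBlock AbstractTask SmartRecord TinyQueue LazyPool object
LazyPool sits at index 5.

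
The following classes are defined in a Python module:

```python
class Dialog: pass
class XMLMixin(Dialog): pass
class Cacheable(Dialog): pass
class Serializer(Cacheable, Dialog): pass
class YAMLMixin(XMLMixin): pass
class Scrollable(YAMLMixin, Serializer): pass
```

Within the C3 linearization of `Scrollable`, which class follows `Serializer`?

L[Scrollable] = Scrollable + merge(L[YAMLMixin], L[Serializer], [YAMLMixin Serializer])
  take YAMLMixin:  [YAMLMixin XMLMixin Dialog object] + [Serializer Cacheable Dialog object] + [YAMLMixin Serializer]
  take XMLMixin:  [XMLMixin Dialog object] + [Serializer Cacheable Dialog object] + [Serializer]
  take Serializer:  [Dialog object] + [Serializer Cacheable Dialog object] + [Serializer]
  take Cacheable:  [Dialog object] + [Cacheable Dialog object]
  take Dialog:  [Dialog object] + [Dialog object]
  take object:  [object] + [object]
MRO: Scrollable YAMLMixin XMLMixin Serializer Cacheable Dialog object
Serializer is at position 3; next is Cacheable.

Cacheable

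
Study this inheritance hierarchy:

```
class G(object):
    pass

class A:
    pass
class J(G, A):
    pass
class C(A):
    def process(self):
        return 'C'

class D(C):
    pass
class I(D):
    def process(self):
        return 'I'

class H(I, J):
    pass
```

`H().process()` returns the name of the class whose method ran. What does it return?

L[H] = H + merge(L[I], L[J], [I J])
  take I:  [I D C A object] + [J G A object] + [I J]
  take D:  [D C A object] + [J G A object] + [J]
  take C:  [C A object] + [J G A object] + [J]
  take J:  [A object] + [J G A object] + [J]
  take G:  [A object] + [G A object]
  take A:  [A object] + [A object]
  take object:  [object] + [object]
MRO: H I D C J G A object
process is defined in: C, I. First along the MRO is I.

I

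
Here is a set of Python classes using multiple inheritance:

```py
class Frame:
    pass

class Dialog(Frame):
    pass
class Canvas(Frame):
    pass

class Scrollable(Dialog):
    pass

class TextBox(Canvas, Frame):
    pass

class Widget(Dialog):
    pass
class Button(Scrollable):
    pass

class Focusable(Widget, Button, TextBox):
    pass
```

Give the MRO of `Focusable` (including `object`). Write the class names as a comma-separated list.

Focusable, Widget, Button, Scrollable, Dialog, TextBox, Canvas, Frame, object

L[Focusable] = Focusable + merge(L[Widget], L[Button], L[TextBox], [Widget Button TextBox])
  take Widget:  [Widget Dialog Frame object] + [Button Scrollable Dialog Frame object] + [TextBox Canvas Frame object] + [Widget Button TextBox]
  take Button:  [Dialog Frame object] + [Button Scrollable Dialog Frame object] + [TextBox Canvas Frame object] + [Button TextBox]
  take Scrollable:  [Dialog Frame object] + [Scrollable Dialog Frame object] + [TextBox Canvas Frame object] + [TextBox]
  take Dialog:  [Dialog Frame object] + [Dialog Frame object] + [TextBox Canvas Frame object] + [TextBox]
  take TextBox:  [Frame object] + [Frame object] + [TextBox Canvas Frame object] + [TextBox]
  take Canvas:  [Frame object] + [Frame object] + [Canvas Frame object]
  take Frame:  [Frame object] + [Frame object] + [Frame object]
  take object:  [object] + [object] + [object]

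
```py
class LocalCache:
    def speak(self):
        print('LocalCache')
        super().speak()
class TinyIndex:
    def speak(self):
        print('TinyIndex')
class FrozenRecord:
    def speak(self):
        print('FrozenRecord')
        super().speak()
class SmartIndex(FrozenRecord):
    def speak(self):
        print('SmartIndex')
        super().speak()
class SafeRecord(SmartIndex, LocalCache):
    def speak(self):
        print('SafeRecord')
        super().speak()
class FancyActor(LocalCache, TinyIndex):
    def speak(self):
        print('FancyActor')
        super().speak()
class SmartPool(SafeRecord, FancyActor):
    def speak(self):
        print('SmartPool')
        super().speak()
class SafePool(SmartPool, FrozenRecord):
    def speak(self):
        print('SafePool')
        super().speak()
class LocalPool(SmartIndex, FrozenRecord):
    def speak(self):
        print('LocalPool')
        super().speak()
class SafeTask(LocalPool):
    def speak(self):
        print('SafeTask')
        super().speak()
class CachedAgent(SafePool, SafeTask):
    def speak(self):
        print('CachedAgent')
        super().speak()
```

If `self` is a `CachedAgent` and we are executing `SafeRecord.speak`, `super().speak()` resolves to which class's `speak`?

L[CachedAgent] = CachedAgent + merge(L[SafePool], L[SafeTask], [SafePool SafeTask])
  take SafePool:  [SafePool SmartPool SafeRecord SmartIndex FrozenRecord FancyActor LocalCache TinyIndex object] + [SafeTask LocalPool SmartIndex FrozenRecord object] + [SafePool SafeTask]
  take SmartPool:  [SmartPool SafeRecord SmartIndex FrozenRecord FancyActor LocalCache TinyIndex object] + [SafeTask LocalPool SmartIndex FrozenRecord object] + [SafeTask]
  take SafeRecord:  [SafeRecord SmartIndex FrozenRecord FancyActor LocalCache TinyIndex object] + [SafeTask LocalPool SmartIndex FrozenRecord object] + [SafeTask]
  take SafeTask:  [SmartIndex FrozenRecord FancyActor LocalCache TinyIndex object] + [SafeTask LocalPool SmartIndex FrozenRecord object] + [SafeTask]
  take LocalPool:  [SmartIndex FrozenRecord FancyActor LocalCache TinyIndex object] + [LocalPool SmartIndex FrozenRecord object]
  take SmartIndex:  [SmartIndex FrozenRecord FancyActor LocalCache TinyIndex object] + [SmartIndex FrozenRecord object]
  take FrozenRecord:  [FrozenRecord FancyActor LocalCache TinyIndex object] + [FrozenRecord object]
  take FancyActor:  [FancyActor LocalCache TinyIndex object] + [object]
  take LocalCache:  [LocalCache TinyIndex object] + [object]
  take TinyIndex:  [TinyIndex object] + [object]
  take object:  [object] + [object]
MRO: CachedAgent SafePool SmartPool SafeRecord SafeTask LocalPool SmartIndex FrozenRecord FancyActor LocalCache TinyIndex object
super() in SafeRecord.speak on a CachedAgent instance goes to the class after SafeRecord in CachedAgent's MRO: SafeTask.

SafeTask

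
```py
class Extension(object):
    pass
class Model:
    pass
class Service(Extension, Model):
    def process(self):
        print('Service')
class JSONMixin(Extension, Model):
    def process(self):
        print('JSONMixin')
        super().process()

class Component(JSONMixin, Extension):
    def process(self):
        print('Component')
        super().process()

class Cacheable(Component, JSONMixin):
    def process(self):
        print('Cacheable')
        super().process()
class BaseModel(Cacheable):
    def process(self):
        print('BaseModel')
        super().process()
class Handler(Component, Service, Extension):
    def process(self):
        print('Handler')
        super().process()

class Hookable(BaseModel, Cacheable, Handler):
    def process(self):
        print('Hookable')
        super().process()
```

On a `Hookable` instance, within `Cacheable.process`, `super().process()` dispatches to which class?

L[Hookable] = Hookable + merge(L[BaseModel], L[Cacheable], L[Handler], [BaseModel Cacheable Handler])
  take BaseModel:  [BaseModel Cacheable Component JSONMixin Extension Model object] + [Cacheable Component JSONMixin Extension Model object] + [Handler Component JSONMixin Service Extension Model object] + [BaseModel Cacheable Handler]
  take Cacheable:  [Cacheable Component JSONMixin Extension Model object] + [Cacheable Component JSONMixin Extension Model object] + [Handler Component JSONMixin Service Extension Model object] + [Cacheable Handler]
  take Handler:  [Component JSONMixin Extension Model object] + [Component JSONMixin Extension Model object] + [Handler Component JSONMixin Service Extension Model object] + [Handler]
  take Component:  [Component JSONMixin Extension Model object] + [Component JSONMixin Extension Model object] + [Component JSONMixin Service Extension Model object]
  take JSONMixin:  [JSONMixin Extension Model object] + [JSONMixin Extension Model object] + [JSONMixin Service Extension Model object]
  take Service:  [Extension Model object] + [Extension Model object] + [Service Extension Model object]
  take Extension:  [Extension Model object] + [Extension Model object] + [Extension Model object]
  take Model:  [Model object] + [Model object] + [Model object]
  take object:  [object] + [object] + [object]
MRO: Hookable BaseModel Cacheable Handler Component JSONMixin Service Extension Model object
super() in Cacheable.process on a Hookable instance goes to the class after Cacheable in Hookable's MRO: Handler.

Handler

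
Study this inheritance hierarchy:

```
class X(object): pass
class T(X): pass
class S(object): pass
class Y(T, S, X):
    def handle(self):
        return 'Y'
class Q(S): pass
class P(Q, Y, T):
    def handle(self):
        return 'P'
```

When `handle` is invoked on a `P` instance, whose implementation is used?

P

L[P] = P + merge(L[Q], L[Y], L[T], [Q Y T])
  take Q:  [Q S object] + [Y T S X object] + [T X object] + [Q Y T]
  take Y:  [S object] + [Y T S X object] + [T X object] + [Y T]
  take T:  [S object] + [T S X object] + [T X object] + [T]
  take S:  [S object] + [S X object] + [X object]
  take X:  [object] + [X object] + [X object]
  take object:  [object] + [object] + [object]
MRO: P Q Y T S X object
handle is defined in: P, Y. First along the MRO is P.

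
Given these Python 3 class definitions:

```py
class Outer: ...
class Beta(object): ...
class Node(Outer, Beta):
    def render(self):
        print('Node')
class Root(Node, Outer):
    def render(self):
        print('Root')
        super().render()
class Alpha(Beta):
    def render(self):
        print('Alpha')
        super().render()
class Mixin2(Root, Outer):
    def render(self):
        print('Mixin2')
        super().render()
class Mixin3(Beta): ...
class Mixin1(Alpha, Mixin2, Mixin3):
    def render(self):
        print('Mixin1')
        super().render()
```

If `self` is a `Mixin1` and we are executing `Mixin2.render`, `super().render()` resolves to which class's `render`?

Root

L[Mixin1] = Mixin1 + merge(L[Alpha], L[Mixin2], L[Mixin3], [Alpha Mixin2 Mixin3])
  take Alpha:  [Alpha Beta object] + [Mixin2 Root Node Outer Beta object] + [Mixin3 Beta object] + [Alpha Mixin2 Mixin3]
  take Mixin2:  [Beta object] + [Mixin2 Root Node Outer Beta object] + [Mixin3 Beta object] + [Mixin2 Mixin3]
  take Root:  [Beta object] + [Root Node Outer Beta object] + [Mixin3 Beta object] + [Mixin3]
  take Node:  [Beta object] + [Node Outer Beta object] + [Mixin3 Beta object] + [Mixin3]
  take Outer:  [Beta object] + [Outer Beta object] + [Mixin3 Beta object] + [Mixin3]
  take Mixin3:  [Beta object] + [Beta object] + [Mixin3 Beta object] + [Mixin3]
  take Beta:  [Beta object] + [Beta object] + [Beta object]
  take object:  [object] + [object] + [object]
MRO: Mixin1 Alpha Mixin2 Root Node Outer Mixin3 Beta object
super() in Mixin2.render on a Mixin1 instance goes to the class after Mixin2 in Mixin1's MRO: Root.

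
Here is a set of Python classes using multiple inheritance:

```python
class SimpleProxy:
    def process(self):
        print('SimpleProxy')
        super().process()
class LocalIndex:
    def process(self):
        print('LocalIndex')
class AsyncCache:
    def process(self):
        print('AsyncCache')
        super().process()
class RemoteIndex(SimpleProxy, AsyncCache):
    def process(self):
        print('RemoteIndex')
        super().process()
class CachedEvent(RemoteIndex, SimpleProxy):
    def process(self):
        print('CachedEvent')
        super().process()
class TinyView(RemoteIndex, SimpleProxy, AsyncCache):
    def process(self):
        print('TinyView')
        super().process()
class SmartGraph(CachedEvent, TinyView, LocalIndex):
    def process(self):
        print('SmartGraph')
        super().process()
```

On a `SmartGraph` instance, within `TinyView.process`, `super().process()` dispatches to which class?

L[SmartGraph] = SmartGraph + merge(L[CachedEvent], L[TinyView], L[LocalIndex], [CachedEvent TinyView LocalIndex])
  take CachedEvent:  [CachedEvent RemoteIndex SimpleProxy AsyncCache object] + [TinyView RemoteIndex SimpleProxy AsyncCache object] + [LocalIndex object] + [CachedEvent TinyView LocalIndex]
  take TinyView:  [RemoteIndex SimpleProxy AsyncCache object] + [TinyView RemoteIndex SimpleProxy AsyncCache object] + [LocalIndex object] + [TinyView LocalIndex]
  take RemoteIndex:  [RemoteIndex SimpleProxy AsyncCache object] + [RemoteIndex SimpleProxy AsyncCache object] + [LocalIndex object] + [LocalIndex]
  take SimpleProxy:  [SimpleProxy AsyncCache object] + [SimpleProxy AsyncCache object] + [LocalIndex object] + [LocalIndex]
  take AsyncCache:  [AsyncCache object] + [AsyncCache object] + [LocalIndex object] + [LocalIndex]
  take LocalIndex:  [object] + [object] + [LocalIndex object] + [LocalIndex]
  take object:  [object] + [object] + [object]
MRO: SmartGraph CachedEvent TinyView RemoteIndex SimpleProxy AsyncCache LocalIndex object
super() in TinyView.process on a SmartGraph instance goes to the class after TinyView in SmartGraph's MRO: RemoteIndex.

RemoteIndex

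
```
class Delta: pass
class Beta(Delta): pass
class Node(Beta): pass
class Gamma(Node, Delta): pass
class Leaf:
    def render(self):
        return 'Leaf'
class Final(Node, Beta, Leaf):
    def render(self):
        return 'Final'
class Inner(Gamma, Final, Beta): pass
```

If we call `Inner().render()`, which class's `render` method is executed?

L[Inner] = Inner + merge(L[Gamma], L[Final], L[Beta], [Gamma Final Beta])
  take Gamma:  [Gamma Node Beta Delta object] + [Final Node Beta Delta Leaf object] + [Beta Delta object] + [Gamma Final Beta]
  take Final:  [Node Beta Delta object] + [Final Node Beta Delta Leaf object] + [Beta Delta object] + [Final Beta]
  take Node:  [Node Beta Delta object] + [Node Beta Delta Leaf object] + [Beta Delta object] + [Beta]
  take Beta:  [Beta Delta object] + [Beta Delta Leaf object] + [Beta Delta object] + [Beta]
  take Delta:  [Delta object] + [Delta Leaf object] + [Delta object]
  take Leaf:  [object] + [Leaf object] + [object]
  take object:  [object] + [object] + [object]
MRO: Inner Gamma Final Node Beta Delta Leaf object
render is defined in: Final, Leaf. First along the MRO is Final.

Final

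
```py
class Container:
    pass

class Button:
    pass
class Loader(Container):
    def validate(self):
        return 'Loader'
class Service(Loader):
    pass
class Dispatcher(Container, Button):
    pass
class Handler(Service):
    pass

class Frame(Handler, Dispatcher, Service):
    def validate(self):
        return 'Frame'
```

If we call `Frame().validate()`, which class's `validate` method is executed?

L[Frame] = Frame + merge(L[Handler], L[Dispatcher], L[Service], [Handler Dispatcher Service])
  take Handler:  [Handler Service Loader Container object] + [Dispatcher Container Button object] + [Service Loader Container object] + [Handler Dispatcher Service]
  take Dispatcher:  [Service Loader Container object] + [Dispatcher Container Button object] + [Service Loader Container object] + [Dispatcher Service]
  take Service:  [Service Loader Container object] + [Container Button object] + [Service Loader Container object] + [Service]
  take Loader:  [Loader Container object] + [Container Button object] + [Loader Container object]
  take Container:  [Container object] + [Container Button object] + [Container object]
  take Button:  [object] + [Button object] + [object]
  take object:  [object] + [object] + [object]
MRO: Frame Handler Dispatcher Service Loader Container Button object
validate is defined in: Frame, Loader. First along the MRO is Frame.

Frame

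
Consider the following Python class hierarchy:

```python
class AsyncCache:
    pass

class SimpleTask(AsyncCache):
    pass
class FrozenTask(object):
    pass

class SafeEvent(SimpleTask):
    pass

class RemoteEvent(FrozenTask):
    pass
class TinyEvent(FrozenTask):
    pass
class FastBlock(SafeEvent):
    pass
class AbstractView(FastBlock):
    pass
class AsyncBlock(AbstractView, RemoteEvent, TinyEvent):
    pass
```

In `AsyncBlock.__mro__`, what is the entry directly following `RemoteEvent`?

TinyEvent

L[AsyncBlock] = AsyncBlock + merge(L[AbstractView], L[RemoteEvent], L[TinyEvent], [AbstractView RemoteEvent TinyEvent])
  take AbstractView:  [AbstractView FastBlock SafeEvent SimpleTask AsyncCache object] + [RemoteEvent FrozenTask object] + [TinyEvent FrozenTask object] + [AbstractView RemoteEvent TinyEvent]
  take FastBlock:  [FastBlock SafeEvent SimpleTask AsyncCache object] + [RemoteEvent FrozenTask object] + [TinyEvent FrozenTask object] + [RemoteEvent TinyEvent]
  take SafeEvent:  [SafeEvent SimpleTask AsyncCache object] + [RemoteEvent FrozenTask object] + [TinyEvent FrozenTask object] + [RemoteEvent TinyEvent]
  take SimpleTask:  [SimpleTask AsyncCache object] + [RemoteEvent FrozenTask object] + [TinyEvent FrozenTask object] + [RemoteEvent TinyEvent]
  take AsyncCache:  [AsyncCache object] + [RemoteEvent FrozenTask object] + [TinyEvent FrozenTask object] + [RemoteEvent TinyEvent]
  take RemoteEvent:  [object] + [RemoteEvent FrozenTask object] + [TinyEvent FrozenTask object] + [RemoteEvent TinyEvent]
  take TinyEvent:  [object] + [FrozenTask object] + [TinyEvent FrozenTask object] + [TinyEvent]
  take FrozenTask:  [object] + [FrozenTask object] + [FrozenTask object]
  take object:  [object] + [object] + [object]
MRO: AsyncBlock AbstractView FastBlock SafeEvent SimpleTask AsyncCache RemoteEvent TinyEvent FrozenTask object
RemoteEvent is at position 6; next is TinyEvent.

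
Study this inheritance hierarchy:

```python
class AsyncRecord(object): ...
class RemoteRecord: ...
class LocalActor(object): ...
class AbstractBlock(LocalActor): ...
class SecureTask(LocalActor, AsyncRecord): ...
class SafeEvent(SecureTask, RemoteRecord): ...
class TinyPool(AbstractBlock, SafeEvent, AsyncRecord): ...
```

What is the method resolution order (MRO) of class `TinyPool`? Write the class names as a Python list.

L[TinyPool] = TinyPool + merge(L[AbstractBlock], L[SafeEvent], L[AsyncRecord], [AbstractBlock SafeEvent AsyncRecord])
  take AbstractBlock:  [AbstractBlock LocalActor object] + [SafeEvent SecureTask LocalActor AsyncRecord RemoteRecord object] + [AsyncRecord object] + [AbstractBlock SafeEvent AsyncRecord]
  take SafeEvent:  [LocalActor object] + [SafeEvent SecureTask LocalActor AsyncRecord RemoteRecord object] + [AsyncRecord object] + [SafeEvent AsyncRecord]
  take SecureTask:  [LocalActor object] + [SecureTask LocalActor AsyncRecord RemoteRecord object] + [AsyncRecord object] + [AsyncRecord]
  take LocalActor:  [LocalActor object] + [LocalActor AsyncRecord RemoteRecord object] + [AsyncRecord object] + [AsyncRecord]
  take AsyncRecord:  [object] + [AsyncRecord RemoteRecord object] + [AsyncRecord object] + [AsyncRecord]
  take RemoteRecord:  [object] + [RemoteRecord object] + [object]
  take object:  [object] + [object] + [object]

[TinyPool, AbstractBlock, SafeEvent, SecureTask, LocalActor, AsyncRecord, RemoteRecord, object]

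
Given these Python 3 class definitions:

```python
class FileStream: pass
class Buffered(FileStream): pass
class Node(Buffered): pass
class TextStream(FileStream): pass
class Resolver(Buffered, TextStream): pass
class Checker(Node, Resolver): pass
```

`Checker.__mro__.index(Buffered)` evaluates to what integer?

3

L[Checker] = Checker + merge(L[Node], L[Resolver], [Node Resolver])
  take Node:  [Node Buffered FileStream object] + [Resolver Buffered TextStream FileStream object] + [Node Resolver]
  take Resolver:  [Buffered FileStream object] + [Resolver Buffered TextStream FileStream object] + [Resolver]
  take Buffered:  [Buffered FileStream object] + [Buffered TextStream FileStream object]
  take TextStream:  [FileStream object] + [TextStream FileStream object]
  take FileStream:  [FileStream object] + [FileStream object]
  take object:  [object] + [object]
MRO: Checker Node Resolver Buffered TextStream FileStream object
Buffered sits at index 3.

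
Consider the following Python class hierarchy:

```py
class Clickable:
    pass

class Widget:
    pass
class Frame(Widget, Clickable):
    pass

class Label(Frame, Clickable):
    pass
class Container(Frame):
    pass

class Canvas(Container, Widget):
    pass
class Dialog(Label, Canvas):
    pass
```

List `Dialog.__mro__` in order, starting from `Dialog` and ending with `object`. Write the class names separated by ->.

Dialog -> Label -> Canvas -> Container -> Frame -> Widget -> Clickable -> object

L[Dialog] = Dialog + merge(L[Label], L[Canvas], [Label Canvas])
  take Label:  [Label Frame Widget Clickable object] + [Canvas Container Frame Widget Clickable object] + [Label Canvas]
  take Canvas:  [Frame Widget Clickable object] + [Canvas Container Frame Widget Clickable object] + [Canvas]
  take Container:  [Frame Widget Clickable object] + [Container Frame Widget Clickable object]
  take Frame:  [Frame Widget Clickable object] + [Frame Widget Clickable object]
  take Widget:  [Widget Clickable object] + [Widget Clickable object]
  take Clickable:  [Clickable object] + [Clickable object]
  take object:  [object] + [object]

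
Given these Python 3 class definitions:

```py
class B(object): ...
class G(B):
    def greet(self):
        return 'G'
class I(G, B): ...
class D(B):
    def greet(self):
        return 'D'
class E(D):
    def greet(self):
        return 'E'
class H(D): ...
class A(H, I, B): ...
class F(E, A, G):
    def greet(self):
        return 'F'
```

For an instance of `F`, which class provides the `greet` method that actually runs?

L[F] = F + merge(L[E], L[A], L[G], [E A G])
  take E:  [E D B object] + [A H D I G B object] + [G B object] + [E A G]
  take A:  [D B object] + [A H D I G B object] + [G B object] + [A G]
  take H:  [D B object] + [H D I G B object] + [G B object] + [G]
  take D:  [D B object] + [D I G B object] + [G B object] + [G]
  take I:  [B object] + [I G B object] + [G B object] + [G]
  take G:  [B object] + [G B object] + [G B object] + [G]
  take B:  [B object] + [B object] + [B object]
  take object:  [object] + [object] + [object]
MRO: F E A H D I G B object
greet is defined in: D, E, F, G. First along the MRO is F.

F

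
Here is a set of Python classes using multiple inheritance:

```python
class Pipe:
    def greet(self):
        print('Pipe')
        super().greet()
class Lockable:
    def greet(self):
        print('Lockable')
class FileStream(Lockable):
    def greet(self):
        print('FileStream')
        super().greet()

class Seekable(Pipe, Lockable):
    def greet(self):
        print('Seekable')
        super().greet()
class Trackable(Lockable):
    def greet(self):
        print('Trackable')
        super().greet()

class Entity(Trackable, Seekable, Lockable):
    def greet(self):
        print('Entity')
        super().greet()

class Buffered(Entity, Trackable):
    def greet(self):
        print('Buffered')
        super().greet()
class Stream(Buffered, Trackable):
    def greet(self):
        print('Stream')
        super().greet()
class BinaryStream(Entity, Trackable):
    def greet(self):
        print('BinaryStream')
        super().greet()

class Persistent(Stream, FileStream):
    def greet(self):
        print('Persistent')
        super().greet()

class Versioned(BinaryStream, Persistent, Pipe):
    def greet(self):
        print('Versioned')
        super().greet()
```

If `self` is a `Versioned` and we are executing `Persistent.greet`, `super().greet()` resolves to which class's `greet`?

L[Versioned] = Versioned + merge(L[BinaryStream], L[Persistent], L[Pipe], [BinaryStream Persistent Pipe])
  take BinaryStream:  [BinaryStream Entity Trackable Seekable Pipe Lockable object] + [Persistent Stream Buffered Entity Trackable Seekable Pipe FileStream Lockable object] + [Pipe object] + [BinaryStream Persistent Pipe]
  take Persistent:  [Entity Trackable Seekable Pipe Lockable object] + [Persistent Stream Buffered Entity Trackable Seekable Pipe FileStream Lockable object] + [Pipe object] + [Persistent Pipe]
  take Stream:  [Entity Trackable Seekable Pipe Lockable object] + [Stream Buffered Entity Trackable Seekable Pipe FileStream Lockable object] + [Pipe object] + [Pipe]
  take Buffered:  [Entity Trackable Seekable Pipe Lockable object] + [Buffered Entity Trackable Seekable Pipe FileStream Lockable object] + [Pipe object] + [Pipe]
  take Entity:  [Entity Trackable Seekable Pipe Lockable object] + [Entity Trackable Seekable Pipe FileStream Lockable object] + [Pipe object] + [Pipe]
  take Trackable:  [Trackable Seekable Pipe Lockable object] + [Trackable Seekable Pipe FileStream Lockable object] + [Pipe object] + [Pipe]
  take Seekable:  [Seekable Pipe Lockable object] + [Seekable Pipe FileStream Lockable object] + [Pipe object] + [Pipe]
  take Pipe:  [Pipe Lockable object] + [Pipe FileStream Lockable object] + [Pipe object] + [Pipe]
  take FileStream:  [Lockable object] + [FileStream Lockable object] + [object]
  take Lockable:  [Lockable object] + [Lockable object] + [object]
  take object:  [object] + [object] + [object]
MRO: Versioned BinaryStream Persistent Stream Buffered Entity Trackable Seekable Pipe FileStream Lockable object
super() in Persistent.greet on a Versioned instance goes to the class after Persistent in Versioned's MRO: Stream.

Stream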